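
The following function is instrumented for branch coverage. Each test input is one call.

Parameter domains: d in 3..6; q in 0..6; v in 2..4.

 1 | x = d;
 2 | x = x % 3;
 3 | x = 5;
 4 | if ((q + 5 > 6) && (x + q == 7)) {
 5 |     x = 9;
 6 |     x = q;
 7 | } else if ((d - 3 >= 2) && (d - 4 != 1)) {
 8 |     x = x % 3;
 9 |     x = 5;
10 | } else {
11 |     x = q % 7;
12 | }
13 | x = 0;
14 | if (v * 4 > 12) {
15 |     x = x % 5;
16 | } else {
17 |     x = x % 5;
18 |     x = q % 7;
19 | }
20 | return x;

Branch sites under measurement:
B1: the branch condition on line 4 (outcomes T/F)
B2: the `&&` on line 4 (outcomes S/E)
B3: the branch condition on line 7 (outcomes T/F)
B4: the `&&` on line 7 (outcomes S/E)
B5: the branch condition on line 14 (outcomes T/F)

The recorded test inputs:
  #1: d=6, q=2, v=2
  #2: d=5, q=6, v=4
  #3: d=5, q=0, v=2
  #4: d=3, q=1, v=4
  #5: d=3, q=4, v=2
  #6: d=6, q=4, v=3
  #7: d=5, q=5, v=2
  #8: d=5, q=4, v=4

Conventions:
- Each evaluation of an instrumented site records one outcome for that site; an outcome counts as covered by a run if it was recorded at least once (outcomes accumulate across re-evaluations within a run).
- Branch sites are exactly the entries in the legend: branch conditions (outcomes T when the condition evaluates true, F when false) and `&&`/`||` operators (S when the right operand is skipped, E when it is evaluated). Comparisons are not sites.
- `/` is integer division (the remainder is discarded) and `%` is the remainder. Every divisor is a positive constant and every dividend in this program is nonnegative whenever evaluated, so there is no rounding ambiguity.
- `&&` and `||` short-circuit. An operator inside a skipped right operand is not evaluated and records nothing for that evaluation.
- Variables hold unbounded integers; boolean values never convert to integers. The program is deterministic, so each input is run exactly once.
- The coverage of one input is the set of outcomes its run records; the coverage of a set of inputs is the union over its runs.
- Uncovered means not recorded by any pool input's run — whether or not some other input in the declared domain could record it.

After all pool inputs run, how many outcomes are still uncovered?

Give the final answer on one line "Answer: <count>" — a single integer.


#1 (d=6, q=2, v=2) -> B2->E, B1->T, B5->F; covered: B1=T, B2=E, B5=F
#2 (d=5, q=6, v=4) -> B2->E, B1->F, B4->E, B3->F, B5->T; covered: B1=F, B2=E, B3=F, B4=E, B5=T
#3 (d=5, q=0, v=2) -> B2->S, B1->F, B4->E, B3->F, B5->F; covered: B1=F, B2=S, B3=F, B4=E, B5=F
#4 (d=3, q=1, v=4) -> B2->S, B1->F, B4->S, B3->F, B5->T; covered: B1=F, B2=S, B3=F, B4=S, B5=T
#5 (d=3, q=4, v=2) -> B2->E, B1->F, B4->S, B3->F, B5->F; covered: B1=F, B2=E, B3=F, B4=S, B5=F
#6 (d=6, q=4, v=3) -> B2->E, B1->F, B4->E, B3->T, B5->F; covered: B1=F, B2=E, B3=T, B4=E, B5=F
#7 (d=5, q=5, v=2) -> B2->E, B1->F, B4->E, B3->F, B5->F; covered: B1=F, B2=E, B3=F, B4=E, B5=F
#8 (d=5, q=4, v=4) -> B2->E, B1->F, B4->E, B3->F, B5->T; covered: B1=F, B2=E, B3=F, B4=E, B5=T
union over the pool: B1=T, B1=F, B2=S, B2=E, B3=T, B3=F, B4=S, B4=E, B5=T, B5=F
uncovered (0 of 10): none
Answer: 0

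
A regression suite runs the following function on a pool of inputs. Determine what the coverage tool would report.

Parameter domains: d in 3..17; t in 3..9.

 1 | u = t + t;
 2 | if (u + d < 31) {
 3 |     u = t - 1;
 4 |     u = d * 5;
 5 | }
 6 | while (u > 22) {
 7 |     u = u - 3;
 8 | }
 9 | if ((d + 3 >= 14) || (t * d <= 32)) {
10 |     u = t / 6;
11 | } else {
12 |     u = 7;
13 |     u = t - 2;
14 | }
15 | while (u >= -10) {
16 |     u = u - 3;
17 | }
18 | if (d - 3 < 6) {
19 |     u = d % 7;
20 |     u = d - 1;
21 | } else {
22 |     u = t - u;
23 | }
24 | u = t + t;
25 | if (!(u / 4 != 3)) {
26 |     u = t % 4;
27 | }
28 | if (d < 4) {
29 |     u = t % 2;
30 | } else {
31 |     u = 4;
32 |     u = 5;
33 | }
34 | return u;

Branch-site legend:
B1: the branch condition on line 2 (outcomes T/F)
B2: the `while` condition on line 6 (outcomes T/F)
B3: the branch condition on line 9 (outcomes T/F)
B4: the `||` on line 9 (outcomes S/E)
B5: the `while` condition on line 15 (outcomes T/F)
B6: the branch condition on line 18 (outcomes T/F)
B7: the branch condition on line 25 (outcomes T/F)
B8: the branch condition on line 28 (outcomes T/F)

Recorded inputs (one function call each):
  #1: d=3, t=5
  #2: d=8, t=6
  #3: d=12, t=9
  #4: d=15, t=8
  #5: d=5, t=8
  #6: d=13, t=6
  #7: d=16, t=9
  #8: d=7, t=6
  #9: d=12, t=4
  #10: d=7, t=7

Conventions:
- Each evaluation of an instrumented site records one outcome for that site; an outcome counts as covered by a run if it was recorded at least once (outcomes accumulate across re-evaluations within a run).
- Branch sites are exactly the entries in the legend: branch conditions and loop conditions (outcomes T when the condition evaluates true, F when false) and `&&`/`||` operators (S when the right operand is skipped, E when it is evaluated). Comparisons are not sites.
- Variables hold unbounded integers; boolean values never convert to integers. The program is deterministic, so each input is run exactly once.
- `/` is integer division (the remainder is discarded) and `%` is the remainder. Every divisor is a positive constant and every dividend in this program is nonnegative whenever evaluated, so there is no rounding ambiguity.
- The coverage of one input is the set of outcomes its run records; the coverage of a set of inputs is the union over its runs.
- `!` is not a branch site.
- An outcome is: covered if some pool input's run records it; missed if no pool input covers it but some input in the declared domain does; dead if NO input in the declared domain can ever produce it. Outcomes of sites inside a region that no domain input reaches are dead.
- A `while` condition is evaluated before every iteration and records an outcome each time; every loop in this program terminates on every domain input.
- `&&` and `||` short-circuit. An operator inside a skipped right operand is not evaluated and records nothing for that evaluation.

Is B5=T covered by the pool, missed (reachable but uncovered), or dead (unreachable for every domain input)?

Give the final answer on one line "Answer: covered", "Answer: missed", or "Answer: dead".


B5=T is recorded by pool input(s) 1, 2, 3, 4, 5, 6, 7, 8, 9, 10 -> covered
Answer: covered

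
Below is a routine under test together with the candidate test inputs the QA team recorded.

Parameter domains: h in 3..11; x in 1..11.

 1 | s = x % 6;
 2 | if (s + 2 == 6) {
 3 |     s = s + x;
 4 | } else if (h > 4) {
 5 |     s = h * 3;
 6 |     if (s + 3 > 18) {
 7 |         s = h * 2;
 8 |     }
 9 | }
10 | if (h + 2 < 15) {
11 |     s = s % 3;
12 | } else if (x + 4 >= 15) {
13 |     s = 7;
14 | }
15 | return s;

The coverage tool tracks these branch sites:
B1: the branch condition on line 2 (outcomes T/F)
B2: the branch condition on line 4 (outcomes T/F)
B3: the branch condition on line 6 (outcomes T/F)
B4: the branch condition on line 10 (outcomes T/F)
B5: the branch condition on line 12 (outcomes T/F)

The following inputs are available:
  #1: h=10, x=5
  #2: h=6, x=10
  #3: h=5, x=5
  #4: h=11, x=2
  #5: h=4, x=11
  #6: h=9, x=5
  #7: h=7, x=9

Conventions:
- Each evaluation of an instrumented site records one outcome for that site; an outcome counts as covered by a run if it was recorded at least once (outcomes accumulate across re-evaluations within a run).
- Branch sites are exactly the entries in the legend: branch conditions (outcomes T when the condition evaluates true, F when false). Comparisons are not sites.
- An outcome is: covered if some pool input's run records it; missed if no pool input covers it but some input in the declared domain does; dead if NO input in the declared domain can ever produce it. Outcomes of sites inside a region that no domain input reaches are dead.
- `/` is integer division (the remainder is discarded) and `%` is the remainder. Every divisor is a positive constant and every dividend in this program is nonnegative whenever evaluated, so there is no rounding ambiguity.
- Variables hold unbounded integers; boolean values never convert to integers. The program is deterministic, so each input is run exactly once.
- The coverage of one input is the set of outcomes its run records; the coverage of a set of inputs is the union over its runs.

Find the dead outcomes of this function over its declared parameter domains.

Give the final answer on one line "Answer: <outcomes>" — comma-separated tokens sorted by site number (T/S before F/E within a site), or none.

exhaustive pass over the 99-input domain:
  B4=F: zero occurrences over every domain input -> dead
  B5=T: zero occurrences over every domain input -> dead
  B5=F: zero occurrences over every domain input -> dead
  reachable outcomes have witnesses, e.g. B1=T (e.g. h=3, x=4), B1=F (e.g. h=3, x=1), B2=T (e.g. h=5, x=1), B2=F (e.g. h=3, x=1)

Answer: B4=F, B5=T, B5=F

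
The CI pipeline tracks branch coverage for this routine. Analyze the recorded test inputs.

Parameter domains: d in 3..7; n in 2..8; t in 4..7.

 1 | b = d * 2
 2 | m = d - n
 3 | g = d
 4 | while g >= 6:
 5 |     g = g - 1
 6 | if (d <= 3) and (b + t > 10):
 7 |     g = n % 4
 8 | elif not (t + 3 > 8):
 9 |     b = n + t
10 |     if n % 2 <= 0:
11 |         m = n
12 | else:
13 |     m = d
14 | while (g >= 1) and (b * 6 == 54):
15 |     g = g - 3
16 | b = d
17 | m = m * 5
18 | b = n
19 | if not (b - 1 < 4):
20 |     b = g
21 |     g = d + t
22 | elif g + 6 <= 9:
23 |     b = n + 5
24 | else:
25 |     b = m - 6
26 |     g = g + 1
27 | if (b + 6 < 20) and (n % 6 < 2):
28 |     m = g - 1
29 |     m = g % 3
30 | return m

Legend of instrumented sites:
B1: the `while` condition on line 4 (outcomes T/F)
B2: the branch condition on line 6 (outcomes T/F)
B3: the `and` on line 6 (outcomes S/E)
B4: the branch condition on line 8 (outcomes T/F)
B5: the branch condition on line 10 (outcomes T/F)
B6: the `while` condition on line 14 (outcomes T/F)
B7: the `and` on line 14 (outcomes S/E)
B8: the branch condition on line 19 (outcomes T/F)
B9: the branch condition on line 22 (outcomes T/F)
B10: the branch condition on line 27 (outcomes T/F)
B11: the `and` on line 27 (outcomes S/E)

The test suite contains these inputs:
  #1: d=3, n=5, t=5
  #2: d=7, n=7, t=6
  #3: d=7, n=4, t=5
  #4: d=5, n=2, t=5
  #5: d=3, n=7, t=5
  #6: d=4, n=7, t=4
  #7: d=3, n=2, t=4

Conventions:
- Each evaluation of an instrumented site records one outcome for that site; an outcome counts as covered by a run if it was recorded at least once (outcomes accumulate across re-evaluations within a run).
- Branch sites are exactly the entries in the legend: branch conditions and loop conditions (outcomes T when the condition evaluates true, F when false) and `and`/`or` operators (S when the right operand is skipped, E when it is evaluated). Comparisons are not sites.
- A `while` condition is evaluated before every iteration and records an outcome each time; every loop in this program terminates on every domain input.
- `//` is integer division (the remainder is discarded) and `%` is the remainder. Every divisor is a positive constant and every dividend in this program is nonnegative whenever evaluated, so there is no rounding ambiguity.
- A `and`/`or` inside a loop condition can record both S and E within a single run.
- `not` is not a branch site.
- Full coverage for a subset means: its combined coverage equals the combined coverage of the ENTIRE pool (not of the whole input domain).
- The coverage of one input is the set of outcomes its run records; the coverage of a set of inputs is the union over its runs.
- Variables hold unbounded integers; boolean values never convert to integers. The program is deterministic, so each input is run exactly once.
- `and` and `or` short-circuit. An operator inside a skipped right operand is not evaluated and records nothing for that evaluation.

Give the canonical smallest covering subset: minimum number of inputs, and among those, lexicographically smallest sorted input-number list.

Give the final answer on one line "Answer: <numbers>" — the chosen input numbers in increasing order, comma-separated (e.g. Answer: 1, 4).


test 1 (d=3, n=5, t=5) fires B1->F, B3->E, B2->T, B7->E, B6->F, B8->T, B11->E, B10->F; hits B1=F, B2=T, B3=E, B6=F, B7=E, B8=T, B10=F, B11=E
test 2 (d=7, n=7, t=6) fires B1->T, B1->T, B1->F, B3->S, B2->F, B4->F, B7->E, B6->F, B8->T, B11->E, B10->T; hits B1=T, B1=F, B2=F, B3=S, B4=F, B6=F, B7=E, B8=T, B10=T, B11=E
test 3 (d=7, n=4, t=5) fires B1->T, B1->T, B1->F, B3->S, B2->F, B4->T, B5->T, B7->E, B6->T, B7->E, B6->T, B7->S, B6->F, B8->F, ...; hits B1=T, B1=F, B2=F, B3=S, B4=T, B5=T, B6=T, B6=F, B7=S, B7=E, B8=F, B9=T, B10=F, B11=E
test 4 (d=5, n=2, t=5) fires B1->F, B3->S, B2->F, B4->T, B5->T, B7->E, B6->F, B8->F, B9->F, B11->E, B10->F; hits B1=F, B2=F, B3=S, B4=T, B5=T, B6=F, B7=E, B8=F, B9=F, B10=F, B11=E
test 5 (d=3, n=7, t=5) fires B1->F, B3->E, B2->T, B7->E, B6->F, B8->T, B11->E, B10->T; hits B1=F, B2=T, B3=E, B6=F, B7=E, B8=T, B10=T, B11=E
test 6 (d=4, n=7, t=4) fires B1->F, B3->S, B2->F, B4->T, B5->F, B7->E, B6->F, B8->T, B11->E, B10->T; hits B1=F, B2=F, B3=S, B4=T, B5=F, B6=F, B7=E, B8=T, B10=T, B11=E
test 7 (d=3, n=2, t=4) fires B1->F, B3->E, B2->F, B4->T, B5->T, B7->E, B6->F, B8->F, B9->T, B11->E, B10->F; hits B1=F, B2=F, B3=E, B4=T, B5=T, B6=F, B7=E, B8=F, B9=T, B10=F, B11=E
pool-wide coverage (21 outcomes): B1=T, B1=F, B2=T, B2=F, B3=S, B3=E, B4=T, B4=F, B5=T, B5=F, B6=T, B6=F, B7=S, B7=E, B8=T, B8=F, B9=T, B9=F, B10=T, B10=F, B11=E
checked all size-1 subsets: none covers 21 outcomes (max 14/21)
checked all size-2 subsets: none covers 21 outcomes (max 18/21)
checked all size-3 subsets: none covers 21 outcomes (max 19/21)
checked all size-4 subsets: none covers 21 outcomes (max 20/21)
at size 5, {1, 2, 3, 4, 6} reaches all 21 outcomes; every lexicographically earlier size-5 subset fails
Answer: 1, 2, 3, 4, 6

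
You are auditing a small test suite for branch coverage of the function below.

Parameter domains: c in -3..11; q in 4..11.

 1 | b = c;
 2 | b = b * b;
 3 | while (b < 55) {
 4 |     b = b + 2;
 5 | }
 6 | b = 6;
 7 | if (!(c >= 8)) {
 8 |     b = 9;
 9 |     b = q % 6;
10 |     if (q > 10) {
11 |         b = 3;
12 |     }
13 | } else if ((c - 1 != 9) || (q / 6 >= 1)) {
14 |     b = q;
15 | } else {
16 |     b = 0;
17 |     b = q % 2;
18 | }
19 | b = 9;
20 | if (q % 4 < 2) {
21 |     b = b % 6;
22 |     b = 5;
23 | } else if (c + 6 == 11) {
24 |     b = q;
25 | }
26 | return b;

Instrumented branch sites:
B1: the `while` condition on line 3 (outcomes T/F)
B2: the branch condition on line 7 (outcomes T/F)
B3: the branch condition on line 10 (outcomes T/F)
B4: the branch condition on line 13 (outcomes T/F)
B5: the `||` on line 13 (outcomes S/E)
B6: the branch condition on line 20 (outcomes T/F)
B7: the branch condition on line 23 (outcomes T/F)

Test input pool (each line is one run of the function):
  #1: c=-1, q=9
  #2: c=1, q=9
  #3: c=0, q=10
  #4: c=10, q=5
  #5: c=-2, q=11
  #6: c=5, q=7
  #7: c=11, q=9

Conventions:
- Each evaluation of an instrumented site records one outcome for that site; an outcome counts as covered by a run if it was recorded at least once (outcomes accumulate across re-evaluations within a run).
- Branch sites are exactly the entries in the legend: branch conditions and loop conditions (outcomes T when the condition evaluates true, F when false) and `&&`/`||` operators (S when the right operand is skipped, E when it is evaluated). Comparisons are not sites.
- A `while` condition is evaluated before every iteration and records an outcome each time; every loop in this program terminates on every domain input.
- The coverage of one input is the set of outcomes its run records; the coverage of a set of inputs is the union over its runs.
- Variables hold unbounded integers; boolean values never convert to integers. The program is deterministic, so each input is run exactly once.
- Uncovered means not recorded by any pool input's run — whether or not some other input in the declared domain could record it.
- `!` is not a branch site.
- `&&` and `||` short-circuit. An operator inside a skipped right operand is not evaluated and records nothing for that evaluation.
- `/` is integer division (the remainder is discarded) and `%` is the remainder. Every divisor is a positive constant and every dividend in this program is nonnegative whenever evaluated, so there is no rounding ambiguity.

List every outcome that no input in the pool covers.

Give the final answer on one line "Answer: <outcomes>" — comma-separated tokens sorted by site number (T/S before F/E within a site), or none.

test 1 (c=-1, q=9) fires B1->T, B1->T, B1->T, B1->T, B1->T, B1->T, B1->T, B1->T, B1->T, B1->T, B1->T, B1->T, B1->T, B1->T, ...; hits B1=T, B1=F, B2=T, B3=F, B6=T
test 2 (c=1, q=9) fires B1->T, B1->T, B1->T, B1->T, B1->T, B1->T, B1->T, B1->T, B1->T, B1->T, B1->T, B1->T, B1->T, B1->T, ...; hits B1=T, B1=F, B2=T, B3=F, B6=T
test 3 (c=0, q=10) fires B1->T, B1->T, B1->T, B1->T, B1->T, B1->T, B1->T, B1->T, B1->T, B1->T, B1->T, B1->T, B1->T, B1->T, ...; hits B1=T, B1=F, B2=T, B3=F, B6=F, B7=F
test 4 (c=10, q=5) fires B1->F, B2->F, B5->E, B4->F, B6->T; hits B1=F, B2=F, B4=F, B5=E, B6=T
test 5 (c=-2, q=11) fires B1->T, B1->T, B1->T, B1->T, B1->T, B1->T, B1->T, B1->T, B1->T, B1->T, B1->T, B1->T, B1->T, B1->T, ...; hits B1=T, B1=F, B2=T, B3=T, B6=F, B7=F
test 6 (c=5, q=7) fires B1->T, B1->T, B1->T, B1->T, B1->T, B1->T, B1->T, B1->T, B1->T, B1->T, B1->T, B1->T, B1->T, B1->T, ...; hits B1=T, B1=F, B2=T, B3=F, B6=F, B7=T
test 7 (c=11, q=9) fires B1->F, B2->F, B5->S, B4->T, B6->T; hits B1=F, B2=F, B4=T, B5=S, B6=T
union over the pool: B1=T, B1=F, B2=T, B2=F, B3=T, B3=F, B4=T, B4=F, B5=S, B5=E, B6=T, B6=F, B7=T, B7=F
uncovered (0 of 14): none

Answer: none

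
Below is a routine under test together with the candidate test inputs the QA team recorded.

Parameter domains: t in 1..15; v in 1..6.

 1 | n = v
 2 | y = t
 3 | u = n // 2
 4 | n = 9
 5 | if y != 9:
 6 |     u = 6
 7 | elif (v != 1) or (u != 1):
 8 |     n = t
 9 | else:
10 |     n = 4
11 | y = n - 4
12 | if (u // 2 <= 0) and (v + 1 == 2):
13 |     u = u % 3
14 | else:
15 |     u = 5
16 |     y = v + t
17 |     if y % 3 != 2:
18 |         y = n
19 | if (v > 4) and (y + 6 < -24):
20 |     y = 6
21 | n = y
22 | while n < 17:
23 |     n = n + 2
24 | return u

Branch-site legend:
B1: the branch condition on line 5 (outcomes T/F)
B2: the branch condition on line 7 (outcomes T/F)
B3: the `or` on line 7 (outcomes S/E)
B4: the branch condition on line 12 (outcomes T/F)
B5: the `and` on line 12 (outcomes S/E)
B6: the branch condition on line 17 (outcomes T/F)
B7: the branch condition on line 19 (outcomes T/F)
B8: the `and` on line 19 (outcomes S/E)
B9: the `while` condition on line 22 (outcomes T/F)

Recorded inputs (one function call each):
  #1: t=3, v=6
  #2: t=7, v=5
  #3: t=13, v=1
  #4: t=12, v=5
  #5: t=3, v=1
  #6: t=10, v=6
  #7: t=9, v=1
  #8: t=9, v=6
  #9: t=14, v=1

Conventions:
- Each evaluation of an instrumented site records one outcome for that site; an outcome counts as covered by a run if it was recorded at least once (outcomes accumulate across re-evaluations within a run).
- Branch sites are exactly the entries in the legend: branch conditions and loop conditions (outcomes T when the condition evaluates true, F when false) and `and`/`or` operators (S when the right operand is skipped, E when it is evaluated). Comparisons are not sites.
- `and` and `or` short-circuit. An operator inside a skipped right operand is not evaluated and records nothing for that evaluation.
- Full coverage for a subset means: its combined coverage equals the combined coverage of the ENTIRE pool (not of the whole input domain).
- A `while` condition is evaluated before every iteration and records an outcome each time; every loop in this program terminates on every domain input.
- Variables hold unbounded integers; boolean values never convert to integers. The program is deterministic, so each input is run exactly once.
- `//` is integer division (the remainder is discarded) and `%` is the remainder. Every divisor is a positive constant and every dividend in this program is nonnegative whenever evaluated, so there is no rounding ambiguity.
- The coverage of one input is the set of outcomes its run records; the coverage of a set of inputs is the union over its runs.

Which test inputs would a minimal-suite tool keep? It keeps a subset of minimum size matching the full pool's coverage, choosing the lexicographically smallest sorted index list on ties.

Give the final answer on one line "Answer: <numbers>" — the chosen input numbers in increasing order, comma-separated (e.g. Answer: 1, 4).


input #1 (t=3, v=6): events B1->T, B5->S, B4->F, B6->T, B8->E, B7->F, B9->T, B9->T, B9->T, B9->T, B9->F; covers B1=T, B4=F, B5=S, B6=T, B7=F, B8=E, B9=T, B9=F
input #2 (t=7, v=5): events B1->T, B5->S, B4->F, B6->T, B8->E, B7->F, B9->T, B9->T, B9->T, B9->T, B9->F; covers B1=T, B4=F, B5=S, B6=T, B7=F, B8=E, B9=T, B9=F
input #3 (t=13, v=1): events B1->T, B5->S, B4->F, B6->F, B8->S, B7->F, B9->T, B9->T, B9->F; covers B1=T, B4=F, B5=S, B6=F, B7=F, B8=S, B9=T, B9=F
input #4 (t=12, v=5): events B1->T, B5->S, B4->F, B6->F, B8->E, B7->F, B9->F; covers B1=T, B4=F, B5=S, B6=F, B7=F, B8=E, B9=F
input #5 (t=3, v=1): events B1->T, B5->S, B4->F, B6->T, B8->S, B7->F, B9->T, B9->T, B9->T, B9->T, B9->F; covers B1=T, B4=F, B5=S, B6=T, B7=F, B8=S, B9=T, B9=F
input #6 (t=10, v=6): events B1->T, B5->S, B4->F, B6->T, B8->E, B7->F, B9->T, B9->T, B9->T, B9->T, B9->F; covers B1=T, B4=F, B5=S, B6=T, B7=F, B8=E, B9=T, B9=F
input #7 (t=9, v=1): events B1->F, B3->E, B2->T, B5->E, B4->T, B8->S, B7->F, B9->T, B9->T, B9->T, B9->T, B9->T, B9->T, B9->F; covers B1=F, B2=T, B3=E, B4=T, B5=E, B7=F, B8=S, B9=T, B9=F
input #8 (t=9, v=6): events B1->F, B3->S, B2->T, B5->S, B4->F, B6->T, B8->E, B7->F, B9->T, B9->T, B9->T, B9->T, B9->F; covers B1=F, B2=T, B3=S, B4=F, B5=S, B6=T, B7=F, B8=E, B9=T, B9=F
input #9 (t=14, v=1): events B1->T, B5->S, B4->F, B6->T, B8->S, B7->F, B9->T, B9->T, B9->T, B9->T, B9->F; covers B1=T, B4=F, B5=S, B6=T, B7=F, B8=S, B9=T, B9=F
the full pool covers 16 outcomes: B1=T, B1=F, B2=T, B3=S, B3=E, B4=T, B4=F, B5=S, B5=E, B6=T, B6=F, B7=F, B8=S, B8=E, B9=T, B9=F
every size-1 subset falls short of the 16 outcomes (best: 10/16)
every size-2 subset falls short of the 16 outcomes (best: 14/16)
inputs {3, 7, 8} (size 3) cover everything; no size-3 subset with a lexicographically smaller index list covers all 16
Answer: 3, 7, 8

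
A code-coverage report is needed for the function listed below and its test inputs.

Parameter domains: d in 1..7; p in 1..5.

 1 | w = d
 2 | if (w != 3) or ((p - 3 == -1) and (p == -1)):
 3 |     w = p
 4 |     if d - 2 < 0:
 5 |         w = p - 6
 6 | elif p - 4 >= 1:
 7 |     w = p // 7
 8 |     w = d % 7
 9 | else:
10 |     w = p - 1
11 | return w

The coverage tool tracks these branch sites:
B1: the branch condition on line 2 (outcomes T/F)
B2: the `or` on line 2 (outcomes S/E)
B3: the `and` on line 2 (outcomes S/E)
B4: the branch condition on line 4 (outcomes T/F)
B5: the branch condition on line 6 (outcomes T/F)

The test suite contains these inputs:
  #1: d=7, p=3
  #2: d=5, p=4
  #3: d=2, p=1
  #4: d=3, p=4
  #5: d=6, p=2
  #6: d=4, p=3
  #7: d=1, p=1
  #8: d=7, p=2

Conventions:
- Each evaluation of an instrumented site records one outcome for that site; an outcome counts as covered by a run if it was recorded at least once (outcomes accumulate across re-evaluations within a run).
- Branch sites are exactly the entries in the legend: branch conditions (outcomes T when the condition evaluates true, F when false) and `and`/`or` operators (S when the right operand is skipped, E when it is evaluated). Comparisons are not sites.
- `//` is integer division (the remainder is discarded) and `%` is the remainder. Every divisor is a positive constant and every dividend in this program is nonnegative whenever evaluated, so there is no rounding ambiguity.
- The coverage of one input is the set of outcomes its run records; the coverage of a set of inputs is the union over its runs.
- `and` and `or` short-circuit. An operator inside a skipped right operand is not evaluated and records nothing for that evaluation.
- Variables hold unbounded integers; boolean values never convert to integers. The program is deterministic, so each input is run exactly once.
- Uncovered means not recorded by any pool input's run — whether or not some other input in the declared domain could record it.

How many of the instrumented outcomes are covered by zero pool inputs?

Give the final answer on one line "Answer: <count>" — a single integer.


#1 (d=7, p=3) -> covered: B1=T, B2=S, B4=F
#2 (d=5, p=4) -> covered: B1=T, B2=S, B4=F
#3 (d=2, p=1) -> covered: B1=T, B2=S, B4=F
#4 (d=3, p=4) -> covered: B1=F, B2=E, B3=S, B5=F
#5 (d=6, p=2) -> covered: B1=T, B2=S, B4=F
#6 (d=4, p=3) -> covered: B1=T, B2=S, B4=F
#7 (d=1, p=1) -> covered: B1=T, B2=S, B4=T
#8 (d=7, p=2) -> covered: B1=T, B2=S, B4=F
union over the pool: B1=T, B1=F, B2=S, B2=E, B3=S, B4=T, B4=F, B5=F
uncovered (2 of 10): B3=E, B5=T
Answer: 2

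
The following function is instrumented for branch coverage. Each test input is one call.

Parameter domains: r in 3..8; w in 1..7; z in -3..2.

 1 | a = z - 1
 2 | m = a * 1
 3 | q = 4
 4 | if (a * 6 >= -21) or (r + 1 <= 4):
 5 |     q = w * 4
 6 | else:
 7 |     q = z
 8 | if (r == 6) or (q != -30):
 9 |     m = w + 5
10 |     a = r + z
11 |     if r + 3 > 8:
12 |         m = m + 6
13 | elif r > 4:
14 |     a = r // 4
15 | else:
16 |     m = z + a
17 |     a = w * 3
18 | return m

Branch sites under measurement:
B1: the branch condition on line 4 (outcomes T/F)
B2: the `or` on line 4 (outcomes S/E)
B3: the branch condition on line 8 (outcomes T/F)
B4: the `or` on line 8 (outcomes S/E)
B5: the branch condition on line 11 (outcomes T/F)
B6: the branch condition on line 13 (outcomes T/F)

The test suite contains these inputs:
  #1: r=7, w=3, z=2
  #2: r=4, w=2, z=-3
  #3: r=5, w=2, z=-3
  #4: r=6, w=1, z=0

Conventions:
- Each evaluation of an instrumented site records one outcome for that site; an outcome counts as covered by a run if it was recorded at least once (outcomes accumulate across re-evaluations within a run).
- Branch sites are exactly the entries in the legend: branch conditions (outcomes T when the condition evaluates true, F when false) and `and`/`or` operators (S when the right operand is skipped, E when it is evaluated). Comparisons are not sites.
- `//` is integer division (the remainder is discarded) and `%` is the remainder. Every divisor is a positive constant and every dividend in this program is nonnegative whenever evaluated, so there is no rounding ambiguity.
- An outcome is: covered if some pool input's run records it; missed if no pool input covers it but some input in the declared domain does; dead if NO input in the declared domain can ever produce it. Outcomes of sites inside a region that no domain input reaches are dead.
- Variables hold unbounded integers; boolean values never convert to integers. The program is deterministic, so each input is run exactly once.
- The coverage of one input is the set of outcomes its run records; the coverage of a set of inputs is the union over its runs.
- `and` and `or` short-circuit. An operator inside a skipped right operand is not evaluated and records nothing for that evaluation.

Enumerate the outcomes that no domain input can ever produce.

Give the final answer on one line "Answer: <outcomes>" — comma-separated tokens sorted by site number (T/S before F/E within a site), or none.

exhaustive pass over the 252-input domain:
  B3=F: unreachable across the whole domain -> dead
  B6=T: unreachable across the whole domain -> dead
  B6=F: unreachable across the whole domain -> dead
  reachable outcomes have witnesses, e.g. B1=T (e.g. r=3, w=1, z=-3), B1=F (e.g. r=4, w=1, z=-3), B2=S (e.g. r=3, w=1, z=-2), B2=E (e.g. r=3, w=1, z=-3)

Answer: B3=F, B6=T, B6=F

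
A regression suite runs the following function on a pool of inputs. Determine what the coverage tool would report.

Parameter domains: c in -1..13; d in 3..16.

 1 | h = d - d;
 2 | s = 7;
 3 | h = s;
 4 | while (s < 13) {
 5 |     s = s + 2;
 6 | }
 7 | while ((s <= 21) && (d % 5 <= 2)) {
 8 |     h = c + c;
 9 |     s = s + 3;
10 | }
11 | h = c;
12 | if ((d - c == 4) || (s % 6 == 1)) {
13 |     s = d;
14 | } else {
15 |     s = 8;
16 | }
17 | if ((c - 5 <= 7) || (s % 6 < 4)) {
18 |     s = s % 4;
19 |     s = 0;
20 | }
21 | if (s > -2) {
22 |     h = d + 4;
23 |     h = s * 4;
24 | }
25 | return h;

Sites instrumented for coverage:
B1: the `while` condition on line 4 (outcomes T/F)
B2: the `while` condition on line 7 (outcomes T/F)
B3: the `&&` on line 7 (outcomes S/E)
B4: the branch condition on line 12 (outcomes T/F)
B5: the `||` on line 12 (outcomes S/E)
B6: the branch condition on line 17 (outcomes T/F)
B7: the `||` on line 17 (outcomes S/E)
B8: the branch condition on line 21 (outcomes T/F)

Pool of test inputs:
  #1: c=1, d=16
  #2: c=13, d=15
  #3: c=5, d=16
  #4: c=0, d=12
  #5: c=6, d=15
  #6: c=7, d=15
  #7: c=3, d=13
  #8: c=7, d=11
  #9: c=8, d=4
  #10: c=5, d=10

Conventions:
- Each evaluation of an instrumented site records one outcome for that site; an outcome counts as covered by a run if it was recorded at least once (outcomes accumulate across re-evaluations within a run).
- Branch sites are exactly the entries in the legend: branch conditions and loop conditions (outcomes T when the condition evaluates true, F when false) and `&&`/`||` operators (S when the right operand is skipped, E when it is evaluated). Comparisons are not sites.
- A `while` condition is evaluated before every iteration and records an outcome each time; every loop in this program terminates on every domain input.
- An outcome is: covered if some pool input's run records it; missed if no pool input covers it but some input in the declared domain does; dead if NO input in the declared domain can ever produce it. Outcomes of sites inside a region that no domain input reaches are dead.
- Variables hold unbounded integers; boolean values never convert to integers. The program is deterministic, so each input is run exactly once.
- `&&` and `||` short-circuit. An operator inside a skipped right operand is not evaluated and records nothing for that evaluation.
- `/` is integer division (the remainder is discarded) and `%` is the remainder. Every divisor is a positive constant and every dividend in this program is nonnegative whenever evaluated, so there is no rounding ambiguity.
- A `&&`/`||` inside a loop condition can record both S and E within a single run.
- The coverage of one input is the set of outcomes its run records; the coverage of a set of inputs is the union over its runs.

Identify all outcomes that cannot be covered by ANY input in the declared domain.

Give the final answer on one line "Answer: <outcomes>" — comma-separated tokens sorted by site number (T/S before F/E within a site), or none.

sweeping the full domain (210 inputs) for each outcome:
  B8=F: zero occurrences over every domain input -> dead
  reachable outcomes have witnesses, e.g. B1=T (e.g. c=-1, d=3), B1=F (e.g. c=-1, d=3), B2=T (e.g. c=-1, d=5), B2=F (e.g. c=-1, d=3)

Answer: B8=F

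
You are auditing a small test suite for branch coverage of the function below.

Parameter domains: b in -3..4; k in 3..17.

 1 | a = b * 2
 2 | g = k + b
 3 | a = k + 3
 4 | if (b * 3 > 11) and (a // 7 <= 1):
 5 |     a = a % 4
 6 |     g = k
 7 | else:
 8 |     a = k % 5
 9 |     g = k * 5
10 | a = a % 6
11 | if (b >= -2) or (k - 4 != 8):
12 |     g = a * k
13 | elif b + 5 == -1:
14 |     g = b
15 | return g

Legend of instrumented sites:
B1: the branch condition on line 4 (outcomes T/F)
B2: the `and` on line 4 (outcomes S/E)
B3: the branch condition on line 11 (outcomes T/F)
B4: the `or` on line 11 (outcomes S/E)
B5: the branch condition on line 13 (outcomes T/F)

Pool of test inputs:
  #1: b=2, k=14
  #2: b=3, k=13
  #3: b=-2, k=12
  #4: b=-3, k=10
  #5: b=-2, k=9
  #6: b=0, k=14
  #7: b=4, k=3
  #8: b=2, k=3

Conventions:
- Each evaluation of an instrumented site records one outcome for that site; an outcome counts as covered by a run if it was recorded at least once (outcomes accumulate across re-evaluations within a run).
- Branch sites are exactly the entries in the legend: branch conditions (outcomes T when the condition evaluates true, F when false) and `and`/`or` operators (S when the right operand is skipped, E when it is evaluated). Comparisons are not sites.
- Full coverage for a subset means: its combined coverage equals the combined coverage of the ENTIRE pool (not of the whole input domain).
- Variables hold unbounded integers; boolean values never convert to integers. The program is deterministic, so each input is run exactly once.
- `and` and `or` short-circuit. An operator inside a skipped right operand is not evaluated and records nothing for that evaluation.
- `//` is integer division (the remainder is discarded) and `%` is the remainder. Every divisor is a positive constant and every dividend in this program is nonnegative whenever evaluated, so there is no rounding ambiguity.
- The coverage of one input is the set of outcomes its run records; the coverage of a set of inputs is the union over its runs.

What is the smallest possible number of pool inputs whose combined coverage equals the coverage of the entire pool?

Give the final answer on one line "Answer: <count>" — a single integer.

#1 (b=2, k=14) -> B2->S, B1->F, B4->S, B3->T; covered: B1=F, B2=S, B3=T, B4=S
#2 (b=3, k=13) -> B2->S, B1->F, B4->S, B3->T; covered: B1=F, B2=S, B3=T, B4=S
#3 (b=-2, k=12) -> B2->S, B1->F, B4->S, B3->T; covered: B1=F, B2=S, B3=T, B4=S
#4 (b=-3, k=10) -> B2->S, B1->F, B4->E, B3->T; covered: B1=F, B2=S, B3=T, B4=E
#5 (b=-2, k=9) -> B2->S, B1->F, B4->S, B3->T; covered: B1=F, B2=S, B3=T, B4=S
#6 (b=0, k=14) -> B2->S, B1->F, B4->S, B3->T; covered: B1=F, B2=S, B3=T, B4=S
#7 (b=4, k=3) -> B2->E, B1->T, B4->S, B3->T; covered: B1=T, B2=E, B3=T, B4=S
#8 (b=2, k=3) -> B2->S, B1->F, B4->S, B3->T; covered: B1=F, B2=S, B3=T, B4=S
union over all inputs: B1=T, B1=F, B2=S, B2=E, B3=T, B4=S, B4=E (7 outcomes)
size 1 is not enough: best union over all size-1 subsets is 4/7
size 2: inputs {4, 7} cover all 7 outcomes, and no lexicographically smaller subset of this size does

Answer: 2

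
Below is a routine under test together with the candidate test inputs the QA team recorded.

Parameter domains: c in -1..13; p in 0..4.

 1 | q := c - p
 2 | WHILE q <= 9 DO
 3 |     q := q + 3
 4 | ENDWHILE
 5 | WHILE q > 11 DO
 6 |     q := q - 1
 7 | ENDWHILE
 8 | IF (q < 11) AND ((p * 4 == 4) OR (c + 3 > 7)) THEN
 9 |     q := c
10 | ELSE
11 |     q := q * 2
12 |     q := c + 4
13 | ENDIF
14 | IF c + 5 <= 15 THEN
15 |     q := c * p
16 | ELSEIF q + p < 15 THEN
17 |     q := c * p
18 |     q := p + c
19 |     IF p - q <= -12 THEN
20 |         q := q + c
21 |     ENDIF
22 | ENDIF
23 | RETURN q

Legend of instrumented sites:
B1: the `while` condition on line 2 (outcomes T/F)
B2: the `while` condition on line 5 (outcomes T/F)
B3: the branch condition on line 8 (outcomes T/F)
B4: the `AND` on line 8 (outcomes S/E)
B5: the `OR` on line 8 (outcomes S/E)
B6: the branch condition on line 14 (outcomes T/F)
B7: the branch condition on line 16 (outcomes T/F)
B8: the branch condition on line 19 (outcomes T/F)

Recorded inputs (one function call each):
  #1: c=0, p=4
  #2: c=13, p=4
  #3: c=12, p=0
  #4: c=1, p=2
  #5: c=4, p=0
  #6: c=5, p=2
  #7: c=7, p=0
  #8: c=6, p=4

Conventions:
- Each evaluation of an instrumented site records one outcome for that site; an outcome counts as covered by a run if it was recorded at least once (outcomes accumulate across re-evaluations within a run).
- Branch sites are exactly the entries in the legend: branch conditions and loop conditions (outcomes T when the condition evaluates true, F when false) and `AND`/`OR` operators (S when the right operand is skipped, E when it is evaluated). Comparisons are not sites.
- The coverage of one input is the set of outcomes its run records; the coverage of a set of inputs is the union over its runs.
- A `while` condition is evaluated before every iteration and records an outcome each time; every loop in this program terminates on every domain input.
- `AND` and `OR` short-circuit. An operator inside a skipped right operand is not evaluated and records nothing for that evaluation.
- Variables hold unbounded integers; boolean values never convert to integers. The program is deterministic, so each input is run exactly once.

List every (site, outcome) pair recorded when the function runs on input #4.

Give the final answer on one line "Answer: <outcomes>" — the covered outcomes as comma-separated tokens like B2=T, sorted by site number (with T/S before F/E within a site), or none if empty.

Simulating input #4 (c=1, p=2) step by step:
  B1->T, B1->T, B1->T, B1->T, B1->F, B2->F, B4->S, B3->F, B6->T
collecting distinct outcomes: B1=T, B1=F, B2=F, B3=F, B4=S, B6=T

Answer: B1=T, B1=F, B2=F, B3=F, B4=S, B6=T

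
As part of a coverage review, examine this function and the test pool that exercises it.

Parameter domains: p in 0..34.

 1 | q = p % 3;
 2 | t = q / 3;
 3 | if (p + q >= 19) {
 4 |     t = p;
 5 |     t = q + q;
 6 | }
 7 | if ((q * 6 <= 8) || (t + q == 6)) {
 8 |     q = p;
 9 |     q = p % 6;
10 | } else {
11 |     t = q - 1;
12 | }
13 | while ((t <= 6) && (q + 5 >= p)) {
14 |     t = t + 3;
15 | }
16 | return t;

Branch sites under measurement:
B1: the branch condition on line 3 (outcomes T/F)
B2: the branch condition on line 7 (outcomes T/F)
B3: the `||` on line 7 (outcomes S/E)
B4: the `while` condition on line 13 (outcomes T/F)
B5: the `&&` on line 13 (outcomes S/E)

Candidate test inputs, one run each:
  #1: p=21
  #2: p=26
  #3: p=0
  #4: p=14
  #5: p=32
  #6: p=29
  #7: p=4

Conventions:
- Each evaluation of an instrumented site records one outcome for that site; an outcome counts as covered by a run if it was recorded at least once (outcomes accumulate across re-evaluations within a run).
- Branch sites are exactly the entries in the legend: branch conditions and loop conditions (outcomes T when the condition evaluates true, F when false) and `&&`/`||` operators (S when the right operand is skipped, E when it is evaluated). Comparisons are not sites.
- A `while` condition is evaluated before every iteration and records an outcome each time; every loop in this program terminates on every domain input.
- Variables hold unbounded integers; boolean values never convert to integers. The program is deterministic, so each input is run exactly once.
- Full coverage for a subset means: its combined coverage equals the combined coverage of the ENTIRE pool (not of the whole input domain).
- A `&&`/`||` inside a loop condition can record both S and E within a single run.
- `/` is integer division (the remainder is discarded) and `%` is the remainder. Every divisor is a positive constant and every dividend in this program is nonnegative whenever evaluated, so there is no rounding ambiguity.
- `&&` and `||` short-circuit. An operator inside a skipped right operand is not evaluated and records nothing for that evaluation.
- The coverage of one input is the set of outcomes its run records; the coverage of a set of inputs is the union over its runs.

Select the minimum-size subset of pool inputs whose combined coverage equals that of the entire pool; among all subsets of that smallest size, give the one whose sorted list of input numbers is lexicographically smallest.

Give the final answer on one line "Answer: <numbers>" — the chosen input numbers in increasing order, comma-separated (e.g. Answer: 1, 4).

input #1 (p=21): covers B1=T, B2=T, B3=S, B4=F, B5=E
input #2 (p=26): covers B1=T, B2=T, B3=E, B4=F, B5=E
input #3 (p=0): covers B1=F, B2=T, B3=S, B4=T, B4=F, B5=S, B5=E
input #4 (p=14): covers B1=F, B2=F, B3=E, B4=F, B5=E
input #5 (p=32): covers B1=T, B2=T, B3=E, B4=F, B5=E
input #6 (p=29): covers B1=T, B2=T, B3=E, B4=F, B5=E
input #7 (p=4): covers B1=F, B2=T, B3=S, B4=T, B4=F, B5=S, B5=E
the full pool covers 10 outcomes: B1=T, B1=F, B2=T, B2=F, B3=S, B3=E, B4=T, B4=F, B5=S, B5=E
every size-1 subset falls short of the 10 outcomes (best: 7/10)
every size-2 subset falls short of the 10 outcomes (best: 9/10)
inputs {1, 3, 4} (size 3) cover everything; no size-3 subset with a lexicographically smaller index list covers all 10

Answer: 1, 3, 4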